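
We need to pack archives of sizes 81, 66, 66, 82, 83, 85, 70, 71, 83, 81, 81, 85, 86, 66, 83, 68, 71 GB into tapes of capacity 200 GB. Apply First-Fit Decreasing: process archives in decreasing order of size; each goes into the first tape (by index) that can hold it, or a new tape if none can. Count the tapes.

8

Sorted descending: 86, 85, 85, 83, 83, 83, 82, 81, 81, 81, 71, 71, 70, 68, 66, 66, 66.
tape 1: place 86 GB, 114 GB left
tape 1: place 85 GB, 29 GB left
tape 2: place 85 GB, 115 GB left
tape 2: place 83 GB, 32 GB left
tape 3: place 83 GB, 117 GB left
tape 3: place 83 GB, 34 GB left
tape 4: place 82 GB, 118 GB left
tape 4: place 81 GB, 37 GB left
tape 5: place 81 GB, 119 GB left
tape 5: place 81 GB, 38 GB left
tape 6: place 71 GB, 129 GB left
tape 6: place 71 GB, 58 GB left
tape 7: place 70 GB, 130 GB left
tape 7: place 68 GB, 62 GB left
tape 8: place 66 GB, 134 GB left
tape 8: place 66 GB, 68 GB left
tape 8: place 66 GB, 2 GB left
Final tapes: [86,85] [85,83] [83,83] [82,81] [81,81] [71,71] [70,68] [66,66,66].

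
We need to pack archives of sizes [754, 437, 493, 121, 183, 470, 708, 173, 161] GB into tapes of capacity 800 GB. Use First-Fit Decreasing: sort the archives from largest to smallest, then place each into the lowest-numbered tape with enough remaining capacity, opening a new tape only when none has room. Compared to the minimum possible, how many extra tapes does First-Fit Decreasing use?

0

First-Fit Decreasing: [754] [708] [493,183,121] [470,173] [437,161] → 5 tapes.
Total size 3500 GB; any packing needs at least ⌈3500/800⌉ = 5 tapes.
So 5 is already optimal.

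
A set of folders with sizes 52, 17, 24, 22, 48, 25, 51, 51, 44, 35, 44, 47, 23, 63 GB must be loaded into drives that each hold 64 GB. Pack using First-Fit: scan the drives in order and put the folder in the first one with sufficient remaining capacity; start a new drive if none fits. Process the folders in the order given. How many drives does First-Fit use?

drive 1: place 52 GB, 12 GB left
drive 2: place 17 GB, 47 GB left
drive 2: place 24 GB, 23 GB left
drive 2: place 22 GB, 1 GB left
drive 3: place 48 GB, 16 GB left
drive 4: place 25 GB, 39 GB left
drive 5: place 51 GB, 13 GB left
drive 6: place 51 GB, 13 GB left
drive 7: place 44 GB, 20 GB left
drive 4: place 35 GB, 4 GB left
drive 8: place 44 GB, 20 GB left
drive 9: place 47 GB, 17 GB left
drive 10: place 23 GB, 41 GB left
drive 11: place 63 GB, 1 GB left

11 drives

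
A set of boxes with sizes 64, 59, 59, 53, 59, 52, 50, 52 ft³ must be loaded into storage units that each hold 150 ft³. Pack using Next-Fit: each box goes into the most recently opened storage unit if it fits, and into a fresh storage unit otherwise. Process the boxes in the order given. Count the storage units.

Put 64 ft³ in storage unit 1; 86 ft³ remain.
Put 59 ft³ in storage unit 1; 27 ft³ remain.
Put 59 ft³ in storage unit 2; 91 ft³ remain.
Put 53 ft³ in storage unit 2; 38 ft³ remain.
Put 59 ft³ in storage unit 3; 91 ft³ remain.
Put 52 ft³ in storage unit 3; 39 ft³ remain.
Put 50 ft³ in storage unit 4; 100 ft³ remain.
Put 52 ft³ in storage unit 4; 48 ft³ remain.

4 storage units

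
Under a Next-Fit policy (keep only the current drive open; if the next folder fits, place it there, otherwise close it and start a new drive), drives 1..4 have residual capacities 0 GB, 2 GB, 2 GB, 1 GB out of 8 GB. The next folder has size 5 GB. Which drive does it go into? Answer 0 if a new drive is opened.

Next-Fit only looks at drive 4, which has 1 GB free.
5 GB does not fit, so a new drive is opened.

0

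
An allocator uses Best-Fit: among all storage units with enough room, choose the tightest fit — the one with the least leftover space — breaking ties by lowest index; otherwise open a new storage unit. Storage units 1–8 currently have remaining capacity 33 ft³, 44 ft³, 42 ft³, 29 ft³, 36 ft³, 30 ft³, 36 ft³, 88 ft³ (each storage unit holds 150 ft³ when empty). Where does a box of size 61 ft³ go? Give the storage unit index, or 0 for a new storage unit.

Storage units with room: storage unit 8 (88 ft³).
Tightest fit is storage unit 8 with 88 ft³ free.

8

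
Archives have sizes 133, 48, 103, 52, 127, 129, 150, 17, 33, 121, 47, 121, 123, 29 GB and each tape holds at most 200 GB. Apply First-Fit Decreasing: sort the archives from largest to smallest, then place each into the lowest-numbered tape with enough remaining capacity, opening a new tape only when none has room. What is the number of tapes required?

Sorted descending: 150, 133, 129, 127, 123, 121, 121, 103, 52, 48, 47, 33, 29, 17.
Put 150 GB in tape 1; 50 GB remain.
Put 133 GB in tape 2; 67 GB remain.
Put 129 GB in tape 3; 71 GB remain.
Put 127 GB in tape 4; 73 GB remain.
Put 123 GB in tape 5; 77 GB remain.
Put 121 GB in tape 6; 79 GB remain.
Put 121 GB in tape 7; 79 GB remain.
Put 103 GB in tape 8; 97 GB remain.
Put 52 GB in tape 2; 15 GB remain.
Put 48 GB in tape 1; 2 GB remain.
Put 47 GB in tape 3; 24 GB remain.
Put 33 GB in tape 4; 40 GB remain.
Put 29 GB in tape 4; 11 GB remain.
Put 17 GB in tape 3; 7 GB remain.
Final tapes: [150,48] [133,52] [129,47,17] [127,33,29] [123] [121] [121] [103].

8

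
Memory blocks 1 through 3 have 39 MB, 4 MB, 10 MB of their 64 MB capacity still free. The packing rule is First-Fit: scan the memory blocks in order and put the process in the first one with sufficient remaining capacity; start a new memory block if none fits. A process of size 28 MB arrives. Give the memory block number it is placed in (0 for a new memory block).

Memory blocks with room: memory block 1 (39 MB).
The first with room is memory block 1.

1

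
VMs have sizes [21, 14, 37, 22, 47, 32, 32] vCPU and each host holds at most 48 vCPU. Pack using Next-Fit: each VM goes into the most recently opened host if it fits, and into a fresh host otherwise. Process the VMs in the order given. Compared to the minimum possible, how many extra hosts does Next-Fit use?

Next-Fit: [21,14] [37] [22] [47] [32] [32] → 6 hosts.
Total size 205 vCPU; any packing needs at least ⌈205/48⌉ = 5 hosts.
An optimal packing achieves that bound: [47] [37] [32,14] [32] [22,21] → 5 hosts.
Excess: 6 − 5 = 1.

1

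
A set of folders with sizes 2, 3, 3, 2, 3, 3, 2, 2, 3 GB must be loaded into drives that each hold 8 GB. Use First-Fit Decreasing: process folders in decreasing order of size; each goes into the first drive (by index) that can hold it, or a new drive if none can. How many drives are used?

Sorted descending: 3, 3, 3, 3, 3, 2, 2, 2, 2.
Put 3 GB in drive 1; 5 GB remain.
Put 3 GB in drive 1; 2 GB remain.
Put 3 GB in drive 2; 5 GB remain.
Put 3 GB in drive 2; 2 GB remain.
Put 3 GB in drive 3; 5 GB remain.
Put 2 GB in drive 1; 0 GB remain.
Put 2 GB in drive 2; 0 GB remain.
Put 2 GB in drive 3; 3 GB remain.
Put 2 GB in drive 3; 1 GB remain.

3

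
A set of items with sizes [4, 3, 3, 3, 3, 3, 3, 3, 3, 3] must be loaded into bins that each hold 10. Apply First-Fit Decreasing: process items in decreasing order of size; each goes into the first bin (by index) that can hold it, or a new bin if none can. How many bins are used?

Sorted descending: 4, 3, 3, 3, 3, 3, 3, 3, 3, 3.
Put 4 in bin 1; 6 remain.
Put 3 in bin 1; 3 remain.
Put 3 in bin 1; 0 remain.
Put 3 in bin 2; 7 remain.
Put 3 in bin 2; 4 remain.
Put 3 in bin 2; 1 remain.
Put 3 in bin 3; 7 remain.
Put 3 in bin 3; 4 remain.
Put 3 in bin 3; 1 remain.
Put 3 in bin 4; 7 remain.
Final bins: [4,3,3] [3,3,3] [3,3,3] [3].

4 bins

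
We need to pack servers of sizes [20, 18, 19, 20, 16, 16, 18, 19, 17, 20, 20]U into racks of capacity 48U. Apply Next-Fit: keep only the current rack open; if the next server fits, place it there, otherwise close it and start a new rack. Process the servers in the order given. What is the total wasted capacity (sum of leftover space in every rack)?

Put 20U in rack 1; 28U remain.
Put 18U in rack 1; 10U remain.
Put 19U in rack 2; 29U remain.
Put 20U in rack 2; 9U remain.
Put 16U in rack 3; 32U remain.
Put 16U in rack 3; 16U remain.
Put 18U in rack 4; 30U remain.
Put 19U in rack 4; 11U remain.
Put 17U in rack 5; 31U remain.
Put 20U in rack 5; 11U remain.
Put 20U in rack 6; 28U remain.
6 racks × 48U = 288U; used 203U; unused 85U.

85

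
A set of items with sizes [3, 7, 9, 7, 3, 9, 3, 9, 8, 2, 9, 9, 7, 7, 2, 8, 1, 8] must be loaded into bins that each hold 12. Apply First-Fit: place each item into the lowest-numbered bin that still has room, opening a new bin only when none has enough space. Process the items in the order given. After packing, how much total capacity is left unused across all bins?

33

bin 1: place 3, 9 left
bin 1: place 7, 2 left
bin 2: place 9, 3 left
bin 3: place 7, 5 left
bin 2: place 3, 0 left
bin 4: place 9, 3 left
bin 3: place 3, 2 left
bin 5: place 9, 3 left
bin 6: place 8, 4 left
bin 1: place 2, 0 left
bin 7: place 9, 3 left
bin 8: place 9, 3 left
bin 9: place 7, 5 left
bin 10: place 7, 5 left
bin 3: place 2, 0 left
bin 11: place 8, 4 left
bin 4: place 1, 2 left
bin 12: place 8, 4 left
12 bins × 12 = 144; used 111; unused 33.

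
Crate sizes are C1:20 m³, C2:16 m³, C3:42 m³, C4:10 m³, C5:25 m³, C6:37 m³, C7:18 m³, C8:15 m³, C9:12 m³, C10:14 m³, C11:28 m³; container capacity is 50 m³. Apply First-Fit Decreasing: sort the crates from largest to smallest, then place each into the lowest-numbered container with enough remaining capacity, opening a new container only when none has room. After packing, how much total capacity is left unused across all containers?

Sorted descending: 42, 37, 28, 25, 20, 18, 16, 15, 14, 12, 10.
container 1: place 42 m³, 8 m³ left
container 2: place 37 m³, 13 m³ left
container 3: place 28 m³, 22 m³ left
container 4: place 25 m³, 25 m³ left
container 3: place 20 m³, 2 m³ left
container 4: place 18 m³, 7 m³ left
container 5: place 16 m³, 34 m³ left
container 5: place 15 m³, 19 m³ left
container 5: place 14 m³, 5 m³ left
container 2: place 12 m³, 1 m³ left
container 6: place 10 m³, 40 m³ left
6 containers × 50 m³ = 300 m³; used 237 m³; unused 63 m³.

63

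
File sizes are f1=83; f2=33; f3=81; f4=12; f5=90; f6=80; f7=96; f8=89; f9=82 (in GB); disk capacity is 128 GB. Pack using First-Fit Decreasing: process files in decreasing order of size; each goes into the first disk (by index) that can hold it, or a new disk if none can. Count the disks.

7

Sorted descending: 96, 90, 89, 83, 82, 81, 80, 33, 12.
disk 1: place 96 GB, 32 GB left
disk 2: place 90 GB, 38 GB left
disk 3: place 89 GB, 39 GB left
disk 4: place 83 GB, 45 GB left
disk 5: place 82 GB, 46 GB left
disk 6: place 81 GB, 47 GB left
disk 7: place 80 GB, 48 GB left
disk 2: place 33 GB, 5 GB left
disk 1: place 12 GB, 20 GB left
Final disks: [96,12] [90,33] [89] [83] [82] [81] [80].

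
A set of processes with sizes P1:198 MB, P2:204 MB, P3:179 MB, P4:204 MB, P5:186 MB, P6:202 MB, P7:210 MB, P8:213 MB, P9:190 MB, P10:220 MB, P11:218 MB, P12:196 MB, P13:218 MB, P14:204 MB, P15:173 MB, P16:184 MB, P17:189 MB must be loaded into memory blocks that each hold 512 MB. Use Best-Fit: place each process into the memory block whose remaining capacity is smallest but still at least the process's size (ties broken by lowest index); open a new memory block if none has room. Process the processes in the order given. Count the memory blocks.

Put P1 (198 MB) in memory block 1; 314 MB remain.
Put P2 (204 MB) in memory block 1; 110 MB remain.
Put P3 (179 MB) in memory block 2; 333 MB remain.
Put P4 (204 MB) in memory block 2; 129 MB remain.
Put P5 (186 MB) in memory block 3; 326 MB remain.
Put P6 (202 MB) in memory block 3; 124 MB remain.
Put P7 (210 MB) in memory block 4; 302 MB remain.
Put P8 (213 MB) in memory block 4; 89 MB remain.
Put P9 (190 MB) in memory block 5; 322 MB remain.
Put P10 (220 MB) in memory block 5; 102 MB remain.
Put P11 (218 MB) in memory block 6; 294 MB remain.
Put P12 (196 MB) in memory block 6; 98 MB remain.
Put P13 (218 MB) in memory block 7; 294 MB remain.
Put P14 (204 MB) in memory block 7; 90 MB remain.
Put P15 (173 MB) in memory block 8; 339 MB remain.
Put P16 (184 MB) in memory block 8; 155 MB remain.
Put P17 (189 MB) in memory block 9; 323 MB remain.
Final memory blocks: [198,204] [179,204] [186,202] [210,213] [190,220] [218,196] [218,204] [173,184] [189].

9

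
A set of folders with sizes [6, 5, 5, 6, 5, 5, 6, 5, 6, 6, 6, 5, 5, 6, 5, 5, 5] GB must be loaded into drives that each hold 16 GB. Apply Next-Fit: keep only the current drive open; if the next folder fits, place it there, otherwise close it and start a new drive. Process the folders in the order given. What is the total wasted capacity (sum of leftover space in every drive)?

20

Put 6 GB in drive 1; 10 GB remain.
Put 5 GB in drive 1; 5 GB remain.
Put 5 GB in drive 1; 0 GB remain.
Put 6 GB in drive 2; 10 GB remain.
Put 5 GB in drive 2; 5 GB remain.
Put 5 GB in drive 2; 0 GB remain.
Put 6 GB in drive 3; 10 GB remain.
Put 5 GB in drive 3; 5 GB remain.
Put 6 GB in drive 4; 10 GB remain.
Put 6 GB in drive 4; 4 GB remain.
Put 6 GB in drive 5; 10 GB remain.
Put 5 GB in drive 5; 5 GB remain.
Put 5 GB in drive 5; 0 GB remain.
Put 6 GB in drive 6; 10 GB remain.
Put 5 GB in drive 6; 5 GB remain.
Put 5 GB in drive 6; 0 GB remain.
Put 5 GB in drive 7; 11 GB remain.
7 drives × 16 GB = 112 GB; used 92 GB; unused 20 GB.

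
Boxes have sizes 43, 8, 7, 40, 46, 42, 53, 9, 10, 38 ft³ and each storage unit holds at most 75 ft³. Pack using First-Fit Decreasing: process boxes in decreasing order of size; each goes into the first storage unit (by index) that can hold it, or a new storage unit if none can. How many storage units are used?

6 storage units

Sorted descending: 53, 46, 43, 42, 40, 38, 10, 9, 8, 7.
storage unit 1: place 53 ft³, 22 ft³ left
storage unit 2: place 46 ft³, 29 ft³ left
storage unit 3: place 43 ft³, 32 ft³ left
storage unit 4: place 42 ft³, 33 ft³ left
storage unit 5: place 40 ft³, 35 ft³ left
storage unit 6: place 38 ft³, 37 ft³ left
storage unit 1: place 10 ft³, 12 ft³ left
storage unit 1: place 9 ft³, 3 ft³ left
storage unit 2: place 8 ft³, 21 ft³ left
storage unit 2: place 7 ft³, 14 ft³ left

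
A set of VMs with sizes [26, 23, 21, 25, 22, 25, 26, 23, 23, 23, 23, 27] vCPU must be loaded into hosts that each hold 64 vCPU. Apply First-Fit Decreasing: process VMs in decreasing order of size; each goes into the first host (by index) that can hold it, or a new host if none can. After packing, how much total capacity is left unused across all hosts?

Sorted descending: 27, 26, 26, 25, 25, 23, 23, 23, 23, 23, 22, 21.
host 1: place 27 vCPU, 37 vCPU left
host 1: place 26 vCPU, 11 vCPU left
host 2: place 26 vCPU, 38 vCPU left
host 2: place 25 vCPU, 13 vCPU left
host 3: place 25 vCPU, 39 vCPU left
host 3: place 23 vCPU, 16 vCPU left
host 4: place 23 vCPU, 41 vCPU left
host 4: place 23 vCPU, 18 vCPU left
host 5: place 23 vCPU, 41 vCPU left
host 5: place 23 vCPU, 18 vCPU left
host 6: place 22 vCPU, 42 vCPU left
host 6: place 21 vCPU, 21 vCPU left
6 hosts × 64 vCPU = 384 vCPU; used 287 vCPU; unused 97 vCPU.

97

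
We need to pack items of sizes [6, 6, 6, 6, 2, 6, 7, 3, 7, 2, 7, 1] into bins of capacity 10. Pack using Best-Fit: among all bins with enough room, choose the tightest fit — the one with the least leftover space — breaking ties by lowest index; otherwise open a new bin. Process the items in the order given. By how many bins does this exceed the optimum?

Best-Fit: [6,2,2] [6] [6] [6] [6] [7,3] [7,1] [7] → 8 bins.
8 items exceed 5 (half the capacity), and no two of those can share a bin, so at least 8 bins are needed.
So 8 is already optimal.

0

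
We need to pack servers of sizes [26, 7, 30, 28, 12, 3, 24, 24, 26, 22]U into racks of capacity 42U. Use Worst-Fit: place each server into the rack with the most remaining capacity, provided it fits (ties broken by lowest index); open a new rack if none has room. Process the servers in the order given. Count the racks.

7 racks

Put 26U in rack 1; 16U remain.
Put 7U in rack 1; 9U remain.
Put 30U in rack 2; 12U remain.
Put 28U in rack 3; 14U remain.
Put 12U in rack 3; 2U remain.
Put 3U in rack 2; 9U remain.
Put 24U in rack 4; 18U remain.
Put 24U in rack 5; 18U remain.
Put 26U in rack 6; 16U remain.
Put 22U in rack 7; 20U remain.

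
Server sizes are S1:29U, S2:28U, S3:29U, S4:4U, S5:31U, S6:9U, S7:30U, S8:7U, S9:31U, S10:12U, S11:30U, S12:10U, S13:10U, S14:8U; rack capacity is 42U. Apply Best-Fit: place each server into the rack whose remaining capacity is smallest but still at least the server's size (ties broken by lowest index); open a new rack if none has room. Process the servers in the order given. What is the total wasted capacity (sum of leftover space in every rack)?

26

rack 1: place S1 (29U), 13U left
rack 2: place S2 (28U), 14U left
rack 3: place S3 (29U), 13U left
rack 1: place S4 (4U), 9U left
rack 4: place S5 (31U), 11U left
rack 1: place S6 (9U), 0U left
rack 5: place S7 (30U), 12U left
rack 4: place S8 (7U), 4U left
rack 6: place S9 (31U), 11U left
rack 5: place S10 (12U), 0U left
rack 7: place S11 (30U), 12U left
rack 6: place S12 (10U), 1U left
rack 7: place S13 (10U), 2U left
rack 3: place S14 (8U), 5U left
7 racks × 42U = 294U; used 268U; unused 26U.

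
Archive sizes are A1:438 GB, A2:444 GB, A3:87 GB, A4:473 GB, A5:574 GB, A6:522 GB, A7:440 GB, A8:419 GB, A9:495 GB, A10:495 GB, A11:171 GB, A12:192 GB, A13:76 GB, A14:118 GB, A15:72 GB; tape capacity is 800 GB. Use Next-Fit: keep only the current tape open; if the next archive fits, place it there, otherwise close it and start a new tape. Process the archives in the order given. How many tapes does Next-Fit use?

tape 1: place A1 (438 GB), 362 GB left
tape 2: place A2 (444 GB), 356 GB left
tape 2: place A3 (87 GB), 269 GB left
tape 3: place A4 (473 GB), 327 GB left
tape 4: place A5 (574 GB), 226 GB left
tape 5: place A6 (522 GB), 278 GB left
tape 6: place A7 (440 GB), 360 GB left
tape 7: place A8 (419 GB), 381 GB left
tape 8: place A9 (495 GB), 305 GB left
tape 9: place A10 (495 GB), 305 GB left
tape 9: place A11 (171 GB), 134 GB left
tape 10: place A12 (192 GB), 608 GB left
tape 10: place A13 (76 GB), 532 GB left
tape 10: place A14 (118 GB), 414 GB left
tape 10: place A15 (72 GB), 342 GB left
Final tapes: [438] [444,87] [473] [574] [522] [440] [419] [495] [495,171] [192,76,118,72].

10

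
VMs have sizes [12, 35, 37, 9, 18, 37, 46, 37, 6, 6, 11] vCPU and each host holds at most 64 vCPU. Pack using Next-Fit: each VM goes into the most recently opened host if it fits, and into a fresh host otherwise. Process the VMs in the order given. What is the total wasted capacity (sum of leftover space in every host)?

66

12 vCPU → host 1 (remaining 52 vCPU)
35 vCPU → host 1 (remaining 17 vCPU)
37 vCPU → host 2 (remaining 27 vCPU)
9 vCPU → host 2 (remaining 18 vCPU)
18 vCPU → host 2 (remaining 0 vCPU)
37 vCPU → host 3 (remaining 27 vCPU)
46 vCPU → host 4 (remaining 18 vCPU)
37 vCPU → host 5 (remaining 27 vCPU)
6 vCPU → host 5 (remaining 21 vCPU)
6 vCPU → host 5 (remaining 15 vCPU)
11 vCPU → host 5 (remaining 4 vCPU)
5 hosts × 64 vCPU = 320 vCPU; used 254 vCPU; unused 66 vCPU.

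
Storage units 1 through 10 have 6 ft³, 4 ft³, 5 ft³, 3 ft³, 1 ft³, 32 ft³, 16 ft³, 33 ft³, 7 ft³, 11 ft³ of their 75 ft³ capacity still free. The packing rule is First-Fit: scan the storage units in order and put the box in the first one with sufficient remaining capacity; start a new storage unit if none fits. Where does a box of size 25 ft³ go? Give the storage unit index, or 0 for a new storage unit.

6

Storage units with room: storage unit 6 (32 ft³), storage unit 8 (33 ft³).
The first with room is storage unit 6.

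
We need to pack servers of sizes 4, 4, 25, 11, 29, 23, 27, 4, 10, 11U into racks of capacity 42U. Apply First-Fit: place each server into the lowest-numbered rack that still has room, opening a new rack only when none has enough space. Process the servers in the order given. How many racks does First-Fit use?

Put 4U in rack 1; 38U remain.
Put 4U in rack 1; 34U remain.
Put 25U in rack 1; 9U remain.
Put 11U in rack 2; 31U remain.
Put 29U in rack 2; 2U remain.
Put 23U in rack 3; 19U remain.
Put 27U in rack 4; 15U remain.
Put 4U in rack 1; 5U remain.
Put 10U in rack 3; 9U remain.
Put 11U in rack 4; 4U remain.
Final racks: [4,4,25,4] [11,29] [23,10] [27,11].

4 racks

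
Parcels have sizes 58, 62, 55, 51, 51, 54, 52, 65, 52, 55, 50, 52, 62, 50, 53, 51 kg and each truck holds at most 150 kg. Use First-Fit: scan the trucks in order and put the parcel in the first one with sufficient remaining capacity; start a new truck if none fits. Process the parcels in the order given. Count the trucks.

Put 58 kg in truck 1; 92 kg remain.
Put 62 kg in truck 1; 30 kg remain.
Put 55 kg in truck 2; 95 kg remain.
Put 51 kg in truck 2; 44 kg remain.
Put 51 kg in truck 3; 99 kg remain.
Put 54 kg in truck 3; 45 kg remain.
Put 52 kg in truck 4; 98 kg remain.
Put 65 kg in truck 4; 33 kg remain.
Put 52 kg in truck 5; 98 kg remain.
Put 55 kg in truck 5; 43 kg remain.
Put 50 kg in truck 6; 100 kg remain.
Put 52 kg in truck 6; 48 kg remain.
Put 62 kg in truck 7; 88 kg remain.
Put 50 kg in truck 7; 38 kg remain.
Put 53 kg in truck 8; 97 kg remain.
Put 51 kg in truck 8; 46 kg remain.

8 trucks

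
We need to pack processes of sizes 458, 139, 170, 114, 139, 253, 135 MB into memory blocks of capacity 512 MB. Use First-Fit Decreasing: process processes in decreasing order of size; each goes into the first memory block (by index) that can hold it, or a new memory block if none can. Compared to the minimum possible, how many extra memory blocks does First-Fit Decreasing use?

First-Fit Decreasing: [458] [253,170] [139,139,135] [114] → 4 memory blocks.
Total size 1408 MB; any packing needs at least ⌈1408/512⌉ = 3 memory blocks.
An optimal packing achieves that bound: [458] [253,139,114] [170,139,135] → 3 memory blocks.
Excess: 4 − 3 = 1.

1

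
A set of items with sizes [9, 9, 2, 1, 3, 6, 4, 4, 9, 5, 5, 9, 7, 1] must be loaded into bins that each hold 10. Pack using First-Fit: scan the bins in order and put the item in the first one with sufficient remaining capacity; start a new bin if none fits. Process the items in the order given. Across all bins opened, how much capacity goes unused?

9 → bin 1 (remaining 1)
9 → bin 2 (remaining 1)
2 → bin 3 (remaining 8)
1 → bin 1 (remaining 0)
3 → bin 3 (remaining 5)
6 → bin 4 (remaining 4)
4 → bin 3 (remaining 1)
4 → bin 4 (remaining 0)
9 → bin 5 (remaining 1)
5 → bin 6 (remaining 5)
5 → bin 6 (remaining 0)
9 → bin 7 (remaining 1)
7 → bin 8 (remaining 3)
1 → bin 2 (remaining 0)
8 bins × 10 = 80; used 74; unused 6.

6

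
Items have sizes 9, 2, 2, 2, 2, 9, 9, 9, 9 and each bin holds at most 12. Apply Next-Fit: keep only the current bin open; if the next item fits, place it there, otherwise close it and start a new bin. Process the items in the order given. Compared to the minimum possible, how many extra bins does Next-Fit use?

1

Next-Fit: [9,2] [2,2,2] [9] [9] [9] [9] → 6 bins.
Total size 53; any packing needs at least ⌈53/12⌉ = 5 bins.
An optimal packing achieves that bound: [9,2] [9,2] [9,2] [9,2] [9] → 5 bins.
Excess: 6 − 5 = 1.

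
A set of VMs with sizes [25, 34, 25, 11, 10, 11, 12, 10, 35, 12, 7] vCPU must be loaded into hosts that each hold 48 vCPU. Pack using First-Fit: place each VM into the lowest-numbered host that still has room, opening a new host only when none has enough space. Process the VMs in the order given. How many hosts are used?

host 1: place 25 vCPU, 23 vCPU left
host 2: place 34 vCPU, 14 vCPU left
host 3: place 25 vCPU, 23 vCPU left
host 1: place 11 vCPU, 12 vCPU left
host 1: place 10 vCPU, 2 vCPU left
host 2: place 11 vCPU, 3 vCPU left
host 3: place 12 vCPU, 11 vCPU left
host 3: place 10 vCPU, 1 vCPU left
host 4: place 35 vCPU, 13 vCPU left
host 4: place 12 vCPU, 1 vCPU left
host 5: place 7 vCPU, 41 vCPU left
Final hosts: [25,11,10] [34,11] [25,12,10] [35,12] [7].

5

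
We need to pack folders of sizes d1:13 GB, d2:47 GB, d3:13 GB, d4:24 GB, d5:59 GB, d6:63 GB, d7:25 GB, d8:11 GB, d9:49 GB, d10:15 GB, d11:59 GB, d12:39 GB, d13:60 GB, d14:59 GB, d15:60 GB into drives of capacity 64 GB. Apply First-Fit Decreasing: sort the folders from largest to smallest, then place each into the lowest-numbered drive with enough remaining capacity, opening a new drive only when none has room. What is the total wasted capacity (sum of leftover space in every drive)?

44

Sorted descending: 63, 60, 60, 59, 59, 59, 49, 47, 39, 25, 24, 15, 13, 13, 11.
Put 63 GB in drive 1; 1 GB remain.
Put 60 GB in drive 2; 4 GB remain.
Put 60 GB in drive 3; 4 GB remain.
Put 59 GB in drive 4; 5 GB remain.
Put 59 GB in drive 5; 5 GB remain.
Put 59 GB in drive 6; 5 GB remain.
Put 49 GB in drive 7; 15 GB remain.
Put 47 GB in drive 8; 17 GB remain.
Put 39 GB in drive 9; 25 GB remain.
Put 25 GB in drive 9; 0 GB remain.
Put 24 GB in drive 10; 40 GB remain.
Put 15 GB in drive 7; 0 GB remain.
Put 13 GB in drive 8; 4 GB remain.
Put 13 GB in drive 10; 27 GB remain.
Put 11 GB in drive 10; 16 GB remain.
10 drives × 64 GB = 640 GB; used 596 GB; unused 44 GB.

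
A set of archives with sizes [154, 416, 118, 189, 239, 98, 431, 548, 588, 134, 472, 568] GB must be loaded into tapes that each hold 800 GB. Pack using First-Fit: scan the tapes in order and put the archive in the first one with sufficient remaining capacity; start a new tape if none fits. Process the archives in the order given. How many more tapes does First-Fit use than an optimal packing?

1

First-Fit: [154,416,118,98] [189,239,134] [431] [548] [588] [472] [568] → 7 tapes.
6 archives exceed 400 GB (half the capacity), and no two of those can share a tape, so at least 6 tapes are needed.
An optimal packing achieves that bound: [588,189] [568,154] [548,239] [472,134,118] [431,98] [416] → 6 tapes.
Excess: 7 − 6 = 1.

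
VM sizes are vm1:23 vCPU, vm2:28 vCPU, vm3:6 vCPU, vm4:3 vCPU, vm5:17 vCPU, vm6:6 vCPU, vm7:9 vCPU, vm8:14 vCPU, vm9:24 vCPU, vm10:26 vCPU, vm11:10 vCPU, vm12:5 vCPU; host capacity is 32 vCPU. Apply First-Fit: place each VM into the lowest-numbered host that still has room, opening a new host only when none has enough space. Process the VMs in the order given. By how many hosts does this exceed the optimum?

First-Fit: [23,6,3] [28] [17,6,9] [14,10,5] [24] [26] → 6 hosts.
Total size 171 vCPU; any packing needs at least ⌈171/32⌉ = 6 hosts.
So 6 is already optimal.

0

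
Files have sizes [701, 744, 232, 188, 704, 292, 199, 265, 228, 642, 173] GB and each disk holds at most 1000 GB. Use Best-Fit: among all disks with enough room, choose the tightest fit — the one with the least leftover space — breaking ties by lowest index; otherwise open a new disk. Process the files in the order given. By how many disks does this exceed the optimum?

0

Best-Fit: [701,188] [744,232] [704,292] [199,265,228,173] [642] → 5 disks.
Total size 4368 GB; any packing needs at least ⌈4368/1000⌉ = 5 disks.
So 5 is already optimal.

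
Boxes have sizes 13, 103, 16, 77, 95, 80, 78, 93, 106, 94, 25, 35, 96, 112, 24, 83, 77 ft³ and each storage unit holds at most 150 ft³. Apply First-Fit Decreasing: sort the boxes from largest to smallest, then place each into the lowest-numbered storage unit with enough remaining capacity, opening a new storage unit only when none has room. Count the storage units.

Sorted descending: 112, 106, 103, 96, 95, 94, 93, 83, 80, 78, 77, 77, 35, 25, 24, 16, 13.
112 ft³ → storage unit 1 (remaining 38 ft³)
106 ft³ → storage unit 2 (remaining 44 ft³)
103 ft³ → storage unit 3 (remaining 47 ft³)
96 ft³ → storage unit 4 (remaining 54 ft³)
95 ft³ → storage unit 5 (remaining 55 ft³)
94 ft³ → storage unit 6 (remaining 56 ft³)
93 ft³ → storage unit 7 (remaining 57 ft³)
83 ft³ → storage unit 8 (remaining 67 ft³)
80 ft³ → storage unit 9 (remaining 70 ft³)
78 ft³ → storage unit 10 (remaining 72 ft³)
77 ft³ → storage unit 11 (remaining 73 ft³)
77 ft³ → storage unit 12 (remaining 73 ft³)
35 ft³ → storage unit 1 (remaining 3 ft³)
25 ft³ → storage unit 2 (remaining 19 ft³)
24 ft³ → storage unit 3 (remaining 23 ft³)
16 ft³ → storage unit 2 (remaining 3 ft³)
13 ft³ → storage unit 3 (remaining 10 ft³)
Final storage units: [112,35] [106,25,16] [103,24,13] [96] [95] [94] [93] [83] [80] [78] [77] [77].

12 storage units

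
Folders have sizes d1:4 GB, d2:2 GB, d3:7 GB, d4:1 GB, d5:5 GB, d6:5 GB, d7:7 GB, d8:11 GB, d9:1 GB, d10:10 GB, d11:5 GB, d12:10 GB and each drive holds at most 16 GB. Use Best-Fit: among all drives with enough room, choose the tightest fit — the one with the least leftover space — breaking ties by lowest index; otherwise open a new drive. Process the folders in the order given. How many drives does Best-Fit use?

6 drives

Put d1 (4 GB) in drive 1; 12 GB remain.
Put d2 (2 GB) in drive 1; 10 GB remain.
Put d3 (7 GB) in drive 1; 3 GB remain.
Put d4 (1 GB) in drive 1; 2 GB remain.
Put d5 (5 GB) in drive 2; 11 GB remain.
Put d6 (5 GB) in drive 2; 6 GB remain.
Put d7 (7 GB) in drive 3; 9 GB remain.
Put d8 (11 GB) in drive 4; 5 GB remain.
Put d9 (1 GB) in drive 1; 1 GB remain.
Put d10 (10 GB) in drive 5; 6 GB remain.
Put d11 (5 GB) in drive 4; 0 GB remain.
Put d12 (10 GB) in drive 6; 6 GB remain.
Final drives: [4,2,7,1,1] [5,5] [7] [11,5] [10] [10].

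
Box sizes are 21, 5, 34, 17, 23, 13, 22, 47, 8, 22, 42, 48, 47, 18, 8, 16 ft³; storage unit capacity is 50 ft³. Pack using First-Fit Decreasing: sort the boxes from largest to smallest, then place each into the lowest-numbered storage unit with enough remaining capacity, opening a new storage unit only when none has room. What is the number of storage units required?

Sorted descending: 48, 47, 47, 42, 34, 23, 22, 22, 21, 18, 17, 16, 13, 8, 8, 5.
Put 48 ft³ in storage unit 1; 2 ft³ remain.
Put 47 ft³ in storage unit 2; 3 ft³ remain.
Put 47 ft³ in storage unit 3; 3 ft³ remain.
Put 42 ft³ in storage unit 4; 8 ft³ remain.
Put 34 ft³ in storage unit 5; 16 ft³ remain.
Put 23 ft³ in storage unit 6; 27 ft³ remain.
Put 22 ft³ in storage unit 6; 5 ft³ remain.
Put 22 ft³ in storage unit 7; 28 ft³ remain.
Put 21 ft³ in storage unit 7; 7 ft³ remain.
Put 18 ft³ in storage unit 8; 32 ft³ remain.
Put 17 ft³ in storage unit 8; 15 ft³ remain.
Put 16 ft³ in storage unit 5; 0 ft³ remain.
Put 13 ft³ in storage unit 8; 2 ft³ remain.
Put 8 ft³ in storage unit 4; 0 ft³ remain.
Put 8 ft³ in storage unit 9; 42 ft³ remain.
Put 5 ft³ in storage unit 6; 0 ft³ remain.

9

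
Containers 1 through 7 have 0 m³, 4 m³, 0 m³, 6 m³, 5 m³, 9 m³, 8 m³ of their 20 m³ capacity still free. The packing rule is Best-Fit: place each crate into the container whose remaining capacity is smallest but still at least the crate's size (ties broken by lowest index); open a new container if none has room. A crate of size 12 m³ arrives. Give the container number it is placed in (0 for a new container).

0

No container has ≥ 12 m³ free, so a new container is opened.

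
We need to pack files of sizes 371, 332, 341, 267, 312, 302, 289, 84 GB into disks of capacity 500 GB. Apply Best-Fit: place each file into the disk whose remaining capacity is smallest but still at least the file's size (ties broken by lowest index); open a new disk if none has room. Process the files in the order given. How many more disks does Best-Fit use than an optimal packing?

Best-Fit: [371,84] [332] [341] [267] [312] [302] [289] → 7 disks.
7 files exceed 250 GB (half the capacity), and no two of those can share a disk, so at least 7 disks are needed.
So 7 is already optimal.

0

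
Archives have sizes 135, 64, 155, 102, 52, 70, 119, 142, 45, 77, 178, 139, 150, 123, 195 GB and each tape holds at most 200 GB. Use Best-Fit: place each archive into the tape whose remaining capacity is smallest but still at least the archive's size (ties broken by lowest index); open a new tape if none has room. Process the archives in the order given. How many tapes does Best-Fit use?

10 tapes

Put 135 GB in tape 1; 65 GB remain.
Put 64 GB in tape 1; 1 GB remain.
Put 155 GB in tape 2; 45 GB remain.
Put 102 GB in tape 3; 98 GB remain.
Put 52 GB in tape 3; 46 GB remain.
Put 70 GB in tape 4; 130 GB remain.
Put 119 GB in tape 4; 11 GB remain.
Put 142 GB in tape 5; 58 GB remain.
Put 45 GB in tape 2; 0 GB remain.
Put 77 GB in tape 6; 123 GB remain.
Put 178 GB in tape 7; 22 GB remain.
Put 139 GB in tape 8; 61 GB remain.
Put 150 GB in tape 9; 50 GB remain.
Put 123 GB in tape 6; 0 GB remain.
Put 195 GB in tape 10; 5 GB remain.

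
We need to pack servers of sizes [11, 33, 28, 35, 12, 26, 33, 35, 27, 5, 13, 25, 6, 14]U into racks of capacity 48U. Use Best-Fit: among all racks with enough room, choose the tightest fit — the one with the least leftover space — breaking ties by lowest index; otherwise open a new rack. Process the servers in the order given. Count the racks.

11U → rack 1 (remaining 37U)
33U → rack 1 (remaining 4U)
28U → rack 2 (remaining 20U)
35U → rack 3 (remaining 13U)
12U → rack 3 (remaining 1U)
26U → rack 4 (remaining 22U)
33U → rack 5 (remaining 15U)
35U → rack 6 (remaining 13U)
27U → rack 7 (remaining 21U)
5U → rack 6 (remaining 8U)
13U → rack 5 (remaining 2U)
25U → rack 8 (remaining 23U)
6U → rack 6 (remaining 2U)
14U → rack 2 (remaining 6U)
Final racks: [11,33] [28,14] [35,12] [26] [33,13] [35,5,6] [27] [25].

8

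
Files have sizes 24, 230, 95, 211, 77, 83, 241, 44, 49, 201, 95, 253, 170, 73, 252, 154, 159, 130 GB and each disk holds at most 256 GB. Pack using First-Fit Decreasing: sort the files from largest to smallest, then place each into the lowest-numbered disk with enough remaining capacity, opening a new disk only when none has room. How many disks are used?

11

Sorted descending: 253, 252, 241, 230, 211, 201, 170, 159, 154, 130, 95, 95, 83, 77, 73, 49, 44, 24.
disk 1: place 253 GB, 3 GB left
disk 2: place 252 GB, 4 GB left
disk 3: place 241 GB, 15 GB left
disk 4: place 230 GB, 26 GB left
disk 5: place 211 GB, 45 GB left
disk 6: place 201 GB, 55 GB left
disk 7: place 170 GB, 86 GB left
disk 8: place 159 GB, 97 GB left
disk 9: place 154 GB, 102 GB left
disk 10: place 130 GB, 126 GB left
disk 8: place 95 GB, 2 GB left
disk 9: place 95 GB, 7 GB left
disk 7: place 83 GB, 3 GB left
disk 10: place 77 GB, 49 GB left
disk 11: place 73 GB, 183 GB left
disk 6: place 49 GB, 6 GB left
disk 5: place 44 GB, 1 GB left
disk 4: place 24 GB, 2 GB left
Final disks: [253] [252] [241] [230,24] [211,44] [201,49] [170,83] [159,95] [154,95] [130,77] [73].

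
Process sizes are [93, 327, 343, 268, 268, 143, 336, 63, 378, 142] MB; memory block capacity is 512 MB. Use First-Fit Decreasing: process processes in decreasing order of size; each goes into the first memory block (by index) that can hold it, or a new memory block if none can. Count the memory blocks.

6 memory blocks

Sorted descending: 378, 343, 336, 327, 268, 268, 143, 142, 93, 63.
Put 378 MB in memory block 1; 134 MB remain.
Put 343 MB in memory block 2; 169 MB remain.
Put 336 MB in memory block 3; 176 MB remain.
Put 327 MB in memory block 4; 185 MB remain.
Put 268 MB in memory block 5; 244 MB remain.
Put 268 MB in memory block 6; 244 MB remain.
Put 143 MB in memory block 2; 26 MB remain.
Put 142 MB in memory block 3; 34 MB remain.
Put 93 MB in memory block 1; 41 MB remain.
Put 63 MB in memory block 4; 122 MB remain.
Final memory blocks: [378,93] [343,143] [336,142] [327,63] [268] [268].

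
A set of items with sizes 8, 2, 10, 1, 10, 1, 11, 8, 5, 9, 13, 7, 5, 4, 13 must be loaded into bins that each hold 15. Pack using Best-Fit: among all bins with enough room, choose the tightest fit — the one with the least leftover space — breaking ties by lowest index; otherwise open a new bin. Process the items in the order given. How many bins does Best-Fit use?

Put 8 in bin 1; 7 remain.
Put 2 in bin 1; 5 remain.
Put 10 in bin 2; 5 remain.
Put 1 in bin 1; 4 remain.
Put 10 in bin 3; 5 remain.
Put 1 in bin 1; 3 remain.
Put 11 in bin 4; 4 remain.
Put 8 in bin 5; 7 remain.
Put 5 in bin 2; 0 remain.
Put 9 in bin 6; 6 remain.
Put 13 in bin 7; 2 remain.
Put 7 in bin 5; 0 remain.
Put 5 in bin 3; 0 remain.
Put 4 in bin 4; 0 remain.
Put 13 in bin 8; 2 remain.
Final bins: [8,2,1,1] [10,5] [10,5] [11,4] [8,7] [9] [13] [13].

8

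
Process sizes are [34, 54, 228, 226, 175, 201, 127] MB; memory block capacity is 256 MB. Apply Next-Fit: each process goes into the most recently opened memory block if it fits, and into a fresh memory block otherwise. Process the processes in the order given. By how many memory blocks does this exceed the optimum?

Next-Fit: [34,54] [228] [226] [175] [201] [127] → 6 memory blocks.
Total size 1045 MB; any packing needs at least ⌈1045/256⌉ = 5 memory blocks.
An optimal packing achieves that bound: [228] [226] [201,54] [175,34] [127] → 5 memory blocks.
Excess: 6 − 5 = 1.

1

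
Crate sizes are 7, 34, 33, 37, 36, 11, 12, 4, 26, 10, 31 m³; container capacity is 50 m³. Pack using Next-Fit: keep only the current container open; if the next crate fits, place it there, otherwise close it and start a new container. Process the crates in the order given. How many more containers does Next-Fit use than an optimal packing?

Next-Fit: [7,34] [33] [37] [36,11] [12,4,26] [10,31] → 6 containers.
6 crates exceed 25 m³ (half the capacity), and no two of those can share a container, so at least 6 containers are needed.
So 6 is already optimal.

0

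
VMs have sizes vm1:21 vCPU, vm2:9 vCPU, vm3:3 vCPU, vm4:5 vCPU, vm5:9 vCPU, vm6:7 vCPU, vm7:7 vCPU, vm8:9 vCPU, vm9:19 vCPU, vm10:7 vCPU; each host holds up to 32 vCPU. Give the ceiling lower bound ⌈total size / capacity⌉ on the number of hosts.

Total size = 21 + 9 + 3 + 5 + 9 + 7 + 7 + 9 + 19 + 7 = 96 vCPU.
⌈96 / 32⌉ = 3.

3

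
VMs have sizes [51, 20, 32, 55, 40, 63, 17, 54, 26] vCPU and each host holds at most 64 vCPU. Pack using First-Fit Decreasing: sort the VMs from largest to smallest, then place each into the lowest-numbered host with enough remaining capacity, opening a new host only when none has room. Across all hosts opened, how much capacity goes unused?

90

Sorted descending: 63, 55, 54, 51, 40, 32, 26, 20, 17.
Put 63 vCPU in host 1; 1 vCPU remain.
Put 55 vCPU in host 2; 9 vCPU remain.
Put 54 vCPU in host 3; 10 vCPU remain.
Put 51 vCPU in host 4; 13 vCPU remain.
Put 40 vCPU in host 5; 24 vCPU remain.
Put 32 vCPU in host 6; 32 vCPU remain.
Put 26 vCPU in host 6; 6 vCPU remain.
Put 20 vCPU in host 5; 4 vCPU remain.
Put 17 vCPU in host 7; 47 vCPU remain.
7 hosts × 64 vCPU = 448 vCPU; used 358 vCPU; unused 90 vCPU.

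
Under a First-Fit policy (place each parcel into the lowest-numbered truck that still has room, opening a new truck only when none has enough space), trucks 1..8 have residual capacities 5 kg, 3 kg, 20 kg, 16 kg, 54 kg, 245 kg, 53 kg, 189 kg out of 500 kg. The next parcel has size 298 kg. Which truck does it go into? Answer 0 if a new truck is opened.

No truck has ≥ 298 kg free, so a new truck is opened.

0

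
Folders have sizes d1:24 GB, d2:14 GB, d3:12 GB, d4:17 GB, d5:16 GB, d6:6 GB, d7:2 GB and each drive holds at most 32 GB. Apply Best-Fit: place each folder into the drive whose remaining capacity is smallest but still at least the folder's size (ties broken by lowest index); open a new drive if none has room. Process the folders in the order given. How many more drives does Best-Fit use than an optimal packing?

1

Best-Fit: [24,2] [14,12,6] [17] [16] → 4 drives.
Total size 91 GB; any packing needs at least ⌈91/32⌉ = 3 drives.
An optimal packing achieves that bound: [24,6,2] [17,14] [16,12] → 3 drives.
Excess: 4 − 3 = 1.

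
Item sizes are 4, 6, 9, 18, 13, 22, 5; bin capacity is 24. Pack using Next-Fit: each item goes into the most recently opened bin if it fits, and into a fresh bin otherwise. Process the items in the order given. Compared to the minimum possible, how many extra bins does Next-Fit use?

Next-Fit: [4,6,9] [18] [13] [22] [5] → 5 bins.
Total size 77; any packing needs at least ⌈77/24⌉ = 4 bins.
An optimal packing achieves that bound: [22] [18,6] [13,9] [5,4] → 4 bins.
Excess: 5 − 4 = 1.

1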